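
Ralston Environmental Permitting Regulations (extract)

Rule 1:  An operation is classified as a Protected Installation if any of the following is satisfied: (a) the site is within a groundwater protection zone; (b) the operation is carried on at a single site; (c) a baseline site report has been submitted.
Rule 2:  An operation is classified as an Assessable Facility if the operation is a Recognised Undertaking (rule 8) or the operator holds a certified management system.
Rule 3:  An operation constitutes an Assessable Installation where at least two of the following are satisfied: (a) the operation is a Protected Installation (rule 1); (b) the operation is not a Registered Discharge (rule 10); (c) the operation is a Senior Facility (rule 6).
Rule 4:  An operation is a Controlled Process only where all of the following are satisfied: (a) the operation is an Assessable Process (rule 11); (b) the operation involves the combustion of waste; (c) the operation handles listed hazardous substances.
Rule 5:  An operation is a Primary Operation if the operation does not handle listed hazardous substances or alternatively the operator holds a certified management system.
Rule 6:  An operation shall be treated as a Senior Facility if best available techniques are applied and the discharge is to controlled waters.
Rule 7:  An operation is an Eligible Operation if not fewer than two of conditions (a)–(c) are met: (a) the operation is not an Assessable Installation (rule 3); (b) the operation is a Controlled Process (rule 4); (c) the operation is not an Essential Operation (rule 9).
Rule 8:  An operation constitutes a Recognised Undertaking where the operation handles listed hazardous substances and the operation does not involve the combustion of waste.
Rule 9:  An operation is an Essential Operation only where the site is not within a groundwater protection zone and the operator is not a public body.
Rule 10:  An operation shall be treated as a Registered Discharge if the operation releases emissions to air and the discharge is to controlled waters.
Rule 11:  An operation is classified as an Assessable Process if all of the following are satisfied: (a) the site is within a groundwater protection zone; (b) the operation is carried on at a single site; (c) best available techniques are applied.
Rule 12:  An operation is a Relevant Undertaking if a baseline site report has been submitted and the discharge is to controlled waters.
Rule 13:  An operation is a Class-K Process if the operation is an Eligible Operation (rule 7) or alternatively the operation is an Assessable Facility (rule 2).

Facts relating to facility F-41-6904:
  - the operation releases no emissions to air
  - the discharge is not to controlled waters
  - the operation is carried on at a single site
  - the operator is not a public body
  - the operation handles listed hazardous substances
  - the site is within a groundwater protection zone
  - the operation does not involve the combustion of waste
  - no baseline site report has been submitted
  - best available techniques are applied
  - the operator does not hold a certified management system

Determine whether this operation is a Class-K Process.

Yes

rule 1 — Protected Installation: [the site is within a groundwater protection zone? yes] OR [the operation is carried on at a single site? yes] OR [a baseline site report has been submitted? no] → satisfied.
rule 10 — Registered Discharge: [the operation releases emissions to air? no] AND [the discharge is to controlled waters? no] → not satisfied.
rule 6 — Senior Facility: [best available techniques are applied? yes] AND [the discharge is to controlled waters? no] → not satisfied.
rule 3 — Assessable Installation: Protected Installation (rule 1)? yes; not a Registered Discharge (rule 10)? yes; Senior Facility (rule 6)? no — 2 of 3 hold (need ≥2) → satisfied.
rule 11 — Assessable Process: [the site is within a groundwater protection zone? yes] AND [the operation is carried on at a single site? yes] AND [best available techniques are applied? yes] → satisfied.
rule 4 — Controlled Process: [Assessable Process (rule 11)? yes] AND [the operation involves the combustion of waste? no] AND [the operation handles listed hazardous substances? yes] → not satisfied.
rule 9 — Essential Operation: [the site is not within a groundwater protection zone? no] AND [the operator is not a public body? yes] → not satisfied.
rule 7 — Eligible Operation: not an Assessable Installation (rule 3)? no; Controlled Process (rule 4)? no; not an Essential Operation (rule 9)? yes — 1 of 3 hold (need ≥2) → not satisfied.
rule 8 — Recognised Undertaking: [the operation handles listed hazardous substances? yes] AND [the operation does not involve the combustion of waste? yes] → satisfied.
rule 2 — Assessable Facility: [Recognised Undertaking (rule 8)? yes] OR [the operator holds a certified management system? no] → satisfied.
rule 13 — Class-K Process: [Eligible Operation (rule 7)? no] OR [Assessable Facility (rule 2)? yes] → satisfied.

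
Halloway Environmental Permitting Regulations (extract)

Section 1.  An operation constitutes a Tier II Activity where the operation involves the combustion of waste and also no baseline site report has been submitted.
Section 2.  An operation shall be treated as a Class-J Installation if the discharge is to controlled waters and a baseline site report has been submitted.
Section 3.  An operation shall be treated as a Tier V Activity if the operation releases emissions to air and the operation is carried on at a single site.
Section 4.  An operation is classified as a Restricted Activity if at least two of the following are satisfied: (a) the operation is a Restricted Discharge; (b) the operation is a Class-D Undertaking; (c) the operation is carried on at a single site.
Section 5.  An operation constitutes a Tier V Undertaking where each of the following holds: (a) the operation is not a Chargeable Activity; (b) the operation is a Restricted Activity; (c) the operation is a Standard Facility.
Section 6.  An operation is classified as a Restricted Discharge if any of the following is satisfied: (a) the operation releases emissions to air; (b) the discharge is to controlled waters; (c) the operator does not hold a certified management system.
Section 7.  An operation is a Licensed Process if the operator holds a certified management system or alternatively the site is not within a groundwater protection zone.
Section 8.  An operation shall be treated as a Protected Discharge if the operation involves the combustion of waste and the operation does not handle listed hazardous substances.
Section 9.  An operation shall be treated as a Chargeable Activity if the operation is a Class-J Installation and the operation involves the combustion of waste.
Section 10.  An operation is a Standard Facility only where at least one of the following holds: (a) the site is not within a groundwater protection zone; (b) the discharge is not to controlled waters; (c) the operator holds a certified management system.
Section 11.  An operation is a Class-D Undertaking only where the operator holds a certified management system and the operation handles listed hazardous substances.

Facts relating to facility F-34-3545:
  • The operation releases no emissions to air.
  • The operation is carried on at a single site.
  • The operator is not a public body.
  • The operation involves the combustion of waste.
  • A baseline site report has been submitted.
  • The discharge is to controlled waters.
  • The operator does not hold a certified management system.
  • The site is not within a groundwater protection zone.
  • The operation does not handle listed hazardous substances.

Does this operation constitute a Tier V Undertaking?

Under section 2: the discharge is to controlled waters? yes; and a baseline site report has been submitted? yes. So the operation is a Class-J Installation.
Under section 9: Class-J Installation (section 2)? yes; and the operation involves the combustion of waste? yes. So the operation is a Chargeable Activity.
Under section 6: the operation releases emissions to air? no; or the discharge is to controlled waters? yes; or the operator does not hold a certified management system? yes. So the operation is a Restricted Discharge.
Under section 11: the operator holds a certified management system? no; and the operation handles listed hazardous substances? no. So the operation is not a Class-D Undertaking.
Under section 4: Restricted Discharge (section 6)? yes; Class-D Undertaking (section 11)? no; the operation is carried on at a single site? yes — 2 of 3 hold (need ≥2) → satisfied.
Under section 10: the site is not within a groundwater protection zone? yes; or the discharge is not to controlled waters? no; or the operator holds a certified management system? no. So the operation is a Standard Facility.
Under section 5: not a Chargeable Activity (section 9)? no; and Restricted Activity (section 4)? yes; and Standard Facility (section 10)? yes. So the operation is not a Tier V Undertaking.

No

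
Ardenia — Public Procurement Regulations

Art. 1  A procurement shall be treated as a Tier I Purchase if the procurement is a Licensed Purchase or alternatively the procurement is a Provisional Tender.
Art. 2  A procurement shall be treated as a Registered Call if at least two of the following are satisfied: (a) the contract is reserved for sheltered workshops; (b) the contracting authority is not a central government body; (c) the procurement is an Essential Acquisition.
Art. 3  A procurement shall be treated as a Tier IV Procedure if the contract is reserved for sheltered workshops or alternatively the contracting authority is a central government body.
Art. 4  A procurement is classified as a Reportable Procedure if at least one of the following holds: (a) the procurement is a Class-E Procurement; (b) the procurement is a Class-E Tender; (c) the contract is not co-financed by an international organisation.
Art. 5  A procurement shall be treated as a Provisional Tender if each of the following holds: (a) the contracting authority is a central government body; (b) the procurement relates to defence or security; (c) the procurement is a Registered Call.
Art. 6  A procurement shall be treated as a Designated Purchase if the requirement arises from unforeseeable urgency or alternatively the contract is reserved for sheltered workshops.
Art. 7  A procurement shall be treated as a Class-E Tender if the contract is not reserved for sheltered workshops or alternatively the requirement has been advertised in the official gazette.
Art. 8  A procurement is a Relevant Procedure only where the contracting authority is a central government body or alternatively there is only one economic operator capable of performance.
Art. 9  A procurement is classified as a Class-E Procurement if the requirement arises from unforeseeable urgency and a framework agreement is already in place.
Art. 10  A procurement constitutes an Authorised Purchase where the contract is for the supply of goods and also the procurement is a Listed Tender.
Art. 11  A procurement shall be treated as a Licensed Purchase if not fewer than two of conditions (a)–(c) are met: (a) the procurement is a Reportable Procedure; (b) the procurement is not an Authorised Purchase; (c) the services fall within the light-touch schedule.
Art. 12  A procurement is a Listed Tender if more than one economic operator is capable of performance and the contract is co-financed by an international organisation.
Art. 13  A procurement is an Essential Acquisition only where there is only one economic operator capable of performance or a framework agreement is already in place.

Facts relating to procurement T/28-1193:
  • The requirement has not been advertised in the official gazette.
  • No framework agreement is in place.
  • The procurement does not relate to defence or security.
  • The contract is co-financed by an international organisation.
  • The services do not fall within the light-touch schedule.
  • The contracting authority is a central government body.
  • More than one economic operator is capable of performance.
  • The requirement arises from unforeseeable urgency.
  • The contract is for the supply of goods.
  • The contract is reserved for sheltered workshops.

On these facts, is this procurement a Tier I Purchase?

article 9 — Class-E Procurement: [the requirement arises from unforeseeable urgency? yes] AND [a framework agreement is already in place? no] → not satisfied.
article 7 — Class-E Tender: [the contract is not reserved for sheltered workshops? no] OR [the requirement has been advertised in the official gazette? no] → not satisfied.
article 4 — Reportable Procedure: [Class-E Procurement (article 9)? no] OR [Class-E Tender (article 7)? no] OR [the contract is not co-financed by an international organisation? no] → not satisfied.
article 12 — Listed Tender: [more than one economic operator is capable of performance? yes] AND [the contract is co-financed by an international organisation? yes] → satisfied.
article 10 — Authorised Purchase: [the contract is for the supply of goods? yes] AND [Listed Tender (article 12)? yes] → satisfied.
article 11 — Licensed Purchase: Reportable Procedure (article 4)? no; not an Authorised Purchase (article 10)? no; the services fall within the light-touch schedule? no — 0 of 3 hold (need ≥2) → not satisfied.
article 13 — Essential Acquisition: [there is only one economic operator capable of performance? no] OR [a framework agreement is already in place? no] → not satisfied.
article 2 — Registered Call: the contract is reserved for sheltered workshops? yes; the contracting authority is not a central government body? no; Essential Acquisition (article 13)? no — 1 of 3 hold (need ≥2) → not satisfied.
article 5 — Provisional Tender: [the contracting authority is a central government body? yes] AND [the procurement relates to defence or security? no] AND [Registered Call (article 2)? no] → not satisfied.
article 1 — Tier I Purchase: [Licensed Purchase (article 11)? no] OR [Provisional Tender (article 5)? no] → not satisfied.

No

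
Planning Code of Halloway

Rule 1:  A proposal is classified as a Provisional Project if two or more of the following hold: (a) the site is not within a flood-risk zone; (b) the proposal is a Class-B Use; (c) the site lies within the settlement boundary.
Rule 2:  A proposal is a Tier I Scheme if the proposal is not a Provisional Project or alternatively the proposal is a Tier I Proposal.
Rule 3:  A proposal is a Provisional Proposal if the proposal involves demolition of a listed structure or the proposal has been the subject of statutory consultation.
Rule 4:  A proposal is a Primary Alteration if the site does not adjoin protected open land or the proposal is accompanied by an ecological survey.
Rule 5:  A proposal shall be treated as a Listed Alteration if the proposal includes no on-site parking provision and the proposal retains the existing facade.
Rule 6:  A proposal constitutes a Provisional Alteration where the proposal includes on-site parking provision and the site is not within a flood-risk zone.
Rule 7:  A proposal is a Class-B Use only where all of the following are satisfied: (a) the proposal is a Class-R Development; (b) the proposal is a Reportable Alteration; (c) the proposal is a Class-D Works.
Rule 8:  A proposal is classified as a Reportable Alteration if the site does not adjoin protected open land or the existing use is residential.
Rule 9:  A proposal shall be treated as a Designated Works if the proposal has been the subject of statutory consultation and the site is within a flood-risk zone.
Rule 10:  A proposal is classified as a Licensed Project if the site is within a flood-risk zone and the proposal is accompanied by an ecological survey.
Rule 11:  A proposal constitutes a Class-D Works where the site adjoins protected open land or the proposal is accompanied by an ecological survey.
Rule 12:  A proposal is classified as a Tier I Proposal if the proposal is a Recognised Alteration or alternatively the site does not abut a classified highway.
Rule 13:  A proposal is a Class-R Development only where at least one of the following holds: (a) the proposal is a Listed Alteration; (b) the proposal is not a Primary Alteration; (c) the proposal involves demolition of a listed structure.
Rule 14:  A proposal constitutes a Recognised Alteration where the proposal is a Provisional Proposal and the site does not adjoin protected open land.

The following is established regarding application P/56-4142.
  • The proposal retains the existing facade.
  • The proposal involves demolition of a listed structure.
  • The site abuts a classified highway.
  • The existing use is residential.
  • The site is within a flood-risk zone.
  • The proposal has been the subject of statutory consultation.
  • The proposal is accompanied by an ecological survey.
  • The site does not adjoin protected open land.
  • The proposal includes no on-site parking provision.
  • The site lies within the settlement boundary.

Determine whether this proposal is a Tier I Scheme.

Yes

rule 5 — Listed Alteration: [the proposal includes no on-site parking provision? yes] AND [the proposal retains the existing facade? yes] → satisfied.
rule 4 — Primary Alteration: [the site does not adjoin protected open land? yes] OR [the proposal is accompanied by an ecological survey? yes] → satisfied.
rule 13 — Class-R Development: [Listed Alteration (rule 5)? yes] OR [not a Primary Alteration (rule 4)? no] OR [the proposal involves demolition of a listed structure? yes] → satisfied.
rule 8 — Reportable Alteration: [the site does not adjoin protected open land? yes] OR [the existing use is residential? yes] → satisfied.
rule 11 — Class-D Works: [the site adjoins protected open land? no] OR [the proposal is accompanied by an ecological survey? yes] → satisfied.
rule 7 — Class-B Use: [Class-R Development (rule 13)? yes] AND [Reportable Alteration (rule 8)? yes] AND [Class-D Works (rule 11)? yes] → satisfied.
rule 1 — Provisional Project: the site is not within a flood-risk zone? no; Class-B Use (rule 7)? yes; the site lies within the settlement boundary? yes — 2 of 3 hold (need ≥2) → satisfied.
rule 3 — Provisional Proposal: [the proposal involves demolition of a listed structure? yes] OR [the proposal has been the subject of statutory consultation? yes] → satisfied.
rule 14 — Recognised Alteration: [Provisional Proposal (rule 3)? yes] AND [the site does not adjoin protected open land? yes] → satisfied.
rule 12 — Tier I Proposal: [Recognised Alteration (rule 14)? yes] OR [the site does not abut a classified highway? no] → satisfied.
rule 2 — Tier I Scheme: [not a Provisional Project (rule 1)? no] OR [Tier I Proposal (rule 12)? yes] → satisfied.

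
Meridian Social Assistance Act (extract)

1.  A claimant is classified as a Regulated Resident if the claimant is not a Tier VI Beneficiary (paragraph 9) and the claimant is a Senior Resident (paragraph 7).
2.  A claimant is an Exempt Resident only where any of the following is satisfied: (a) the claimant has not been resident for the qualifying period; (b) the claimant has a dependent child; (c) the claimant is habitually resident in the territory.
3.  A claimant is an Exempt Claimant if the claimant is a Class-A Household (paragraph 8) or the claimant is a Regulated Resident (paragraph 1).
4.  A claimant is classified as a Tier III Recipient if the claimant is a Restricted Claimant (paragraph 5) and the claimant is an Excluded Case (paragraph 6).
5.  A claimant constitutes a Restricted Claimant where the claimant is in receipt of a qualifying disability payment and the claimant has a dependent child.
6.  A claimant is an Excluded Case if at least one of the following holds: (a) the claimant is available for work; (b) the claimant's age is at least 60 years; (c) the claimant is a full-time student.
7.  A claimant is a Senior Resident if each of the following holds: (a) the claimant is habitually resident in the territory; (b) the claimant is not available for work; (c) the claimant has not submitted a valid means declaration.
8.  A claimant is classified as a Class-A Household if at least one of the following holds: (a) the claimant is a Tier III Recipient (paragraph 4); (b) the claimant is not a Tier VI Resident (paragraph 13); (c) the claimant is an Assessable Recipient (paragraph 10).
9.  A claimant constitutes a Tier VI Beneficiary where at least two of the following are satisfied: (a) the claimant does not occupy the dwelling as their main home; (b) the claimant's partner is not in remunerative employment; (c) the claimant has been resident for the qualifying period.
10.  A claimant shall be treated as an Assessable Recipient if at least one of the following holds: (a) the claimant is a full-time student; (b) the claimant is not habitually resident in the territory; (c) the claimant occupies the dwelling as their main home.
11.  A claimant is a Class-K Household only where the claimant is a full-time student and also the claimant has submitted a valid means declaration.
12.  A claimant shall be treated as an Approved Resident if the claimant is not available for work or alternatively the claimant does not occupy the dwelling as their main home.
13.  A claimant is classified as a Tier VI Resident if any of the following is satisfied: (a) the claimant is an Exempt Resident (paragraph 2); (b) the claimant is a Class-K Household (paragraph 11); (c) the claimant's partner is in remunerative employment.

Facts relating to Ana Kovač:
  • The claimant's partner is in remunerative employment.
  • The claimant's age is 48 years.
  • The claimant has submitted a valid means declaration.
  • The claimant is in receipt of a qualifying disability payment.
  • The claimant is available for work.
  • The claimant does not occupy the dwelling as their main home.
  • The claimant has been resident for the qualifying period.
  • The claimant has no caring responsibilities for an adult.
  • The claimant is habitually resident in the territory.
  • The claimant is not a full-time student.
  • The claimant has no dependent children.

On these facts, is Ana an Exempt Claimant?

paragraph 5 — Restricted Claimant: [the claimant is in receipt of a qualifying disability payment? yes] AND [the claimant has a dependent child? no] → not satisfied.
paragraph 6 — Excluded Case: [the claimant is available for work? yes] OR [claimant's age: 48 years ≥ 60 years? no] OR [the claimant is a full-time student? no] → satisfied.
paragraph 4 — Tier III Recipient: [Restricted Claimant (paragraph 5)? no] AND [Excluded Case (paragraph 6)? yes] → not satisfied.
paragraph 2 — Exempt Resident: [the claimant has not been resident for the qualifying period? no] OR [the claimant has a dependent child? no] OR [the claimant is habitually resident in the territory? yes] → satisfied.
paragraph 11 — Class-K Household: [the claimant is a full-time student? no] AND [the claimant has submitted a valid means declaration? yes] → not satisfied.
paragraph 13 — Tier VI Resident: [Exempt Resident (paragraph 2)? yes] OR [Class-K Household (paragraph 11)? no] OR [the claimant's partner is in remunerative employment? yes] → satisfied.
paragraph 10 — Assessable Recipient: [the claimant is a full-time student? no] OR [the claimant is not habitually resident in the territory? no] OR [the claimant occupies the dwelling as their main home? no] → not satisfied.
paragraph 8 — Class-A Household: [Tier III Recipient (paragraph 4)? no] OR [not a Tier VI Resident (paragraph 13)? no] OR [Assessable Recipient (paragraph 10)? no] → not satisfied.
paragraph 9 — Tier VI Beneficiary: the claimant does not occupy the dwelling as their main home? yes; the claimant's partner is not in remunerative employment? no; the claimant has been resident for the qualifying period? yes — 2 of 3 hold (need ≥2) → satisfied.
paragraph 7 — Senior Resident: [the claimant is habitually resident in the territory? yes] AND [the claimant is not available for work? no] AND [the claimant has not submitted a valid means declaration? no] → not satisfied.
paragraph 1 — Regulated Resident: [not a Tier VI Beneficiary (paragraph 9)? no] AND [Senior Resident (paragraph 7)? no] → not satisfied.
paragraph 3 — Exempt Claimant: [Class-A Household (paragraph 8)? no] OR [Regulated Resident (paragraph 1)? no] → not satisfied.

No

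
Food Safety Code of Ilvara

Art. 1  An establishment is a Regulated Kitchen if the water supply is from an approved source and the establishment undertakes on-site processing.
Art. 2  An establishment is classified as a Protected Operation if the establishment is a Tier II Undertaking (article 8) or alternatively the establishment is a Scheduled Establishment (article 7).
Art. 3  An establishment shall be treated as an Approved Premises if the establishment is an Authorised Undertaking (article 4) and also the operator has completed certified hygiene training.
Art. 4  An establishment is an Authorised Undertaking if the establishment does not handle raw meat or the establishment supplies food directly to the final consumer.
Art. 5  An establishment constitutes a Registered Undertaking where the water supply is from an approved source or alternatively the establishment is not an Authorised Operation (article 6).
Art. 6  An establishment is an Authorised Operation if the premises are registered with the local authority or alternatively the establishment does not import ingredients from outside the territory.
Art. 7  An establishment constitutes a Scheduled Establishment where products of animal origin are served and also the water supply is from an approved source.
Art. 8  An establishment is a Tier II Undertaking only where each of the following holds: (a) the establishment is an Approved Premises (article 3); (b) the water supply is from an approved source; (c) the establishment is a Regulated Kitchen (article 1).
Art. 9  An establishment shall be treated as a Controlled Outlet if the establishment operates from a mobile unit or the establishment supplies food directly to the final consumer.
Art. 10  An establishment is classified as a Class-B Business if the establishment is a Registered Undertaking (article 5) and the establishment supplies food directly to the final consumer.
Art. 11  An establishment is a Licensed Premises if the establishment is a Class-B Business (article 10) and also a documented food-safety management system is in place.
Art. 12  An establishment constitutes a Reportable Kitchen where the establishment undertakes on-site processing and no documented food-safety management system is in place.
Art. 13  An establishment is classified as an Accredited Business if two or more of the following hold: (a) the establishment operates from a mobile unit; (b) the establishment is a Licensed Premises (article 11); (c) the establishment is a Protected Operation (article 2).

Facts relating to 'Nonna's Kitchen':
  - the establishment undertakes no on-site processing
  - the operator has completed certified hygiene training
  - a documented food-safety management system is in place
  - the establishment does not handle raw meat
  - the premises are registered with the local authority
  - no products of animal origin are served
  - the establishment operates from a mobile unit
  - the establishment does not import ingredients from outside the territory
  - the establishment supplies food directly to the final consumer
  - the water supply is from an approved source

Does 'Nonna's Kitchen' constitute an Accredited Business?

article 6 — Authorised Operation: [the premises are registered with the local authority? yes] OR [the establishment does not import ingredients from outside the territory? yes] → satisfied.
article 5 — Registered Undertaking: [the water supply is from an approved source? yes] OR [not an Authorised Operation (article 6)? no] → satisfied.
article 10 — Class-B Business: [Registered Undertaking (article 5)? yes] AND [the establishment supplies food directly to the final consumer? yes] → satisfied.
article 11 — Licensed Premises: [Class-B Business (article 10)? yes] AND [a documented food-safety management system is in place? yes] → satisfied.
article 4 — Authorised Undertaking: [the establishment does not handle raw meat? yes] OR [the establishment supplies food directly to the final consumer? yes] → satisfied.
article 3 — Approved Premises: [Authorised Undertaking (article 4)? yes] AND [the operator has completed certified hygiene training? yes] → satisfied.
article 1 — Regulated Kitchen: [the water supply is from an approved source? yes] AND [the establishment undertakes on-site processing? no] → not satisfied.
article 8 — Tier II Undertaking: [Approved Premises (article 3)? yes] AND [the water supply is from an approved source? yes] AND [Regulated Kitchen (article 1)? no] → not satisfied.
article 7 — Scheduled Establishment: [products of animal origin are served? no] AND [the water supply is from an approved source? yes] → not satisfied.
article 2 — Protected Operation: [Tier II Undertaking (article 8)? no] OR [Scheduled Establishment (article 7)? no] → not satisfied.
article 13 — Accredited Business: the establishment operates from a mobile unit? yes; Licensed Premises (article 11)? yes; Protected Operation (article 2)? no — 2 of 3 hold (need ≥2) → satisfied.

Yes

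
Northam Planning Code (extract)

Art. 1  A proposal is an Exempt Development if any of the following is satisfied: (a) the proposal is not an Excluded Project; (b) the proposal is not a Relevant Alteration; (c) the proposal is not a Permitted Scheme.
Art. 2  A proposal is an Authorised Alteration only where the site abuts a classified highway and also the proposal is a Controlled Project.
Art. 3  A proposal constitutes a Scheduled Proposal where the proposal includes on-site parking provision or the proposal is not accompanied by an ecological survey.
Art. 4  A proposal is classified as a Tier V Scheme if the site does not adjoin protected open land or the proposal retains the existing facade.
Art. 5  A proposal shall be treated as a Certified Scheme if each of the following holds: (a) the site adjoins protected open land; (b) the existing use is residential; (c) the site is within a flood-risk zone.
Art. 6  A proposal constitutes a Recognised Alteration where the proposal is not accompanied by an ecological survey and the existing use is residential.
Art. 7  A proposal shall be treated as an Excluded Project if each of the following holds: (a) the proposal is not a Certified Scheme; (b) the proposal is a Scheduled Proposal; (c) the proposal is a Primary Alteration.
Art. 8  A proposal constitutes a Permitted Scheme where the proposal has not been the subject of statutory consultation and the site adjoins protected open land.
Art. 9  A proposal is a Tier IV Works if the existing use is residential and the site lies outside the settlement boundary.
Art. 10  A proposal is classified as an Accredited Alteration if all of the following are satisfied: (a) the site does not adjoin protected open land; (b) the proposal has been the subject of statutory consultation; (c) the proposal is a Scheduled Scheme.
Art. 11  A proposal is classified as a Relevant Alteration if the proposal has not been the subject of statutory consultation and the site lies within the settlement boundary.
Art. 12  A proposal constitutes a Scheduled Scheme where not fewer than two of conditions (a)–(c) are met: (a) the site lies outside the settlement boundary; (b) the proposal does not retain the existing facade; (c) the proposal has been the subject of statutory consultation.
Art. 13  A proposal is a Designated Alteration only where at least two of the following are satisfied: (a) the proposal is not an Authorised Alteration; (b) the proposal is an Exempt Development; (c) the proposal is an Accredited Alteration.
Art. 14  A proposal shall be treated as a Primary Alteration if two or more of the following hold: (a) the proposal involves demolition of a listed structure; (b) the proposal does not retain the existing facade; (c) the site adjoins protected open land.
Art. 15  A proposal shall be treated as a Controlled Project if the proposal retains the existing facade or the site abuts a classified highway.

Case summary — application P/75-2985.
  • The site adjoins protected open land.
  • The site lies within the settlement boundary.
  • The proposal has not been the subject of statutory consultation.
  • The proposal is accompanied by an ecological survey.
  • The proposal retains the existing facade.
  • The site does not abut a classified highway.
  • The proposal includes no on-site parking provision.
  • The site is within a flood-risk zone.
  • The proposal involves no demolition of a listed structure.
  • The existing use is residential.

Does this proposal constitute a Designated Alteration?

Yes

Under article 15: the proposal retains the existing facade? yes; or the site abuts a classified highway? no. So the proposal is a Controlled Project.
Under article 2: the site abuts a classified highway? no; and Controlled Project (article 15)? yes. So the proposal is not an Authorised Alteration.
Under article 5: the site adjoins protected open land? yes; and the existing use is residential? yes; and the site is within a flood-risk zone? yes. So the proposal is a Certified Scheme.
Under article 3: the proposal includes on-site parking provision? no; or the proposal is not accompanied by an ecological survey? no. So the proposal is not a Scheduled Proposal.
Under article 14: the proposal involves demolition of a listed structure? no; the proposal does not retain the existing facade? no; the site adjoins protected open land? yes — 1 of 3 hold (need ≥2) → not satisfied.
Under article 7: not a Certified Scheme (article 5)? no; and Scheduled Proposal (article 3)? no; and Primary Alteration (article 14)? no. So the proposal is not an Excluded Project.
Under article 11: the proposal has not been the subject of statutory consultation? yes; and the site lies within the settlement boundary? yes. So the proposal is a Relevant Alteration.
Under article 8: the proposal has not been the subject of statutory consultation? yes; and the site adjoins protected open land? yes. So the proposal is a Permitted Scheme.
Under article 1: not an Excluded Project (article 7)? yes; or not a Relevant Alteration (article 11)? no; or not a Permitted Scheme (article 8)? no. So the proposal is an Exempt Development.
Under article 12: the site lies outside the settlement boundary? no; the proposal does not retain the existing facade? no; the proposal has been the subject of statutory consultation? no — 0 of 3 hold (need ≥2) → not satisfied.
Under article 10: the site does not adjoin protected open land? no; and the proposal has been the subject of statutory consultation? no; and Scheduled Scheme (article 12)? no. So the proposal is not an Accredited Alteration.
Under article 13: not an Authorised Alteration (article 2)? yes; Exempt Development (article 1)? yes; Accredited Alteration (article 10)? no — 2 of 3 hold (need ≥2) → satisfied.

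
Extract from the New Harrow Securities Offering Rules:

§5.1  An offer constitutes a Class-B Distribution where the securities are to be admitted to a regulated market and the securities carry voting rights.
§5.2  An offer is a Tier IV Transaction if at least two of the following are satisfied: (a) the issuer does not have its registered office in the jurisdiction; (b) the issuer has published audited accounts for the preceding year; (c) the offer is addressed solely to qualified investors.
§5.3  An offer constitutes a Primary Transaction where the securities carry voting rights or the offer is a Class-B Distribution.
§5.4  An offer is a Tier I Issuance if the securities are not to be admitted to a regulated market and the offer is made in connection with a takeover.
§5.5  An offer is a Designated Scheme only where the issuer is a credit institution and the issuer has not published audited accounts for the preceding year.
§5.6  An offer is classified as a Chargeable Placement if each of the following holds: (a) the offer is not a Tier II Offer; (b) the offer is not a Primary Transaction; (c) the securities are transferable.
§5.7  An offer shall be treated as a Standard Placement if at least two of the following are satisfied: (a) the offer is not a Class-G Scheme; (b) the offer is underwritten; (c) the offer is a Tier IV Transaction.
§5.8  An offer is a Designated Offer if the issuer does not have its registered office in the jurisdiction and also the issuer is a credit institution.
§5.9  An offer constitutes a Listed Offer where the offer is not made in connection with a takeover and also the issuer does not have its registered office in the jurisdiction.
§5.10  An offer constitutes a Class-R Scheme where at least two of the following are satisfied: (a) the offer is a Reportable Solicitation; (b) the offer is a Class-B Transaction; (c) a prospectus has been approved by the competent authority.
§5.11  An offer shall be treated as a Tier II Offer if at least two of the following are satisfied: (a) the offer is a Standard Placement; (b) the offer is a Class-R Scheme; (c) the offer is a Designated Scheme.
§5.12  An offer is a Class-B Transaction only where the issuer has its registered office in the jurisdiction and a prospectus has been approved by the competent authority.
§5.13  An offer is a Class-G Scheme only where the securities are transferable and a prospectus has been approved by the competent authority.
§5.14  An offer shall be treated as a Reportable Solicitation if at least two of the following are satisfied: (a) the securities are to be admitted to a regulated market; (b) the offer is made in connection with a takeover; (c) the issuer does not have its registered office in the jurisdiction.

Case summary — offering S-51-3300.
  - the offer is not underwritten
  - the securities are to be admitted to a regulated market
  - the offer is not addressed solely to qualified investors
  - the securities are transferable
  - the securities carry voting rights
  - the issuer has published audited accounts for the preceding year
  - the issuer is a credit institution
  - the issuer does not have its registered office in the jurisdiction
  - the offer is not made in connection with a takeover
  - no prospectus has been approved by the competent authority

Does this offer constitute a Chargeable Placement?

§5.13 — Class-G Scheme: [the securities are transferable? yes] AND [a prospectus has been approved by the competent authority? no] → not satisfied.
§5.2 — Tier IV Transaction: the issuer does not have its registered office in the jurisdiction? yes; the issuer has published audited accounts for the preceding year? yes; the offer is addressed solely to qualified investors? no — 2 of 3 hold (need ≥2) → satisfied.
§5.7 — Standard Placement: not a Class-G Scheme (§5.13)? yes; the offer is underwritten? no; Tier IV Transaction (§5.2)? yes — 2 of 3 hold (need ≥2) → satisfied.
§5.14 — Reportable Solicitation: the securities are to be admitted to a regulated market? yes; the offer is made in connection with a takeover? no; the issuer does not have its registered office in the jurisdiction? yes — 2 of 3 hold (need ≥2) → satisfied.
§5.12 — Class-B Transaction: [the issuer has its registered office in the jurisdiction? no] AND [a prospectus has been approved by the competent authority? no] → not satisfied.
§5.10 — Class-R Scheme: Reportable Solicitation (§5.14)? yes; Class-B Transaction (§5.12)? no; a prospectus has been approved by the competent authority? no — 1 of 3 hold (need ≥2) → not satisfied.
§5.5 — Designated Scheme: [the issuer is a credit institution? yes] AND [the issuer has not published audited accounts for the preceding year? no] → not satisfied.
§5.11 — Tier II Offer: Standard Placement (§5.7)? yes; Class-R Scheme (§5.10)? no; Designated Scheme (§5.5)? no — 1 of 3 hold (need ≥2) → not satisfied.
§5.1 — Class-B Distribution: [the securities are to be admitted to a regulated market? yes] AND [the securities carry voting rights? yes] → satisfied.
§5.3 — Primary Transaction: [the securities carry voting rights? yes] OR [Class-B Distribution (§5.1)? yes] → satisfied.
§5.6 — Chargeable Placement: [not a Tier II Offer (§5.11)? yes] AND [not a Primary Transaction (§5.3)? no] AND [the securities are transferable? yes] → not satisfied.

No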